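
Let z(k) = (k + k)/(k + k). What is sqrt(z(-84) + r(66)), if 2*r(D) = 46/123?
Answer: sqrt(17958)/123 ≈ 1.0895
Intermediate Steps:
r(D) = 23/123 (r(D) = (46/123)/2 = (46*(1/123))/2 = (1/2)*(46/123) = 23/123)
z(k) = 1 (z(k) = (2*k)/((2*k)) = (2*k)*(1/(2*k)) = 1)
sqrt(z(-84) + r(66)) = sqrt(1 + 23/123) = sqrt(146/123) = sqrt(17958)/123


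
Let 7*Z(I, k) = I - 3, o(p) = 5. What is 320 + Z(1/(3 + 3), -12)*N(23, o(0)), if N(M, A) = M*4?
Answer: 5938/21 ≈ 282.76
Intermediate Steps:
N(M, A) = 4*M
Z(I, k) = -3/7 + I/7 (Z(I, k) = (I - 3)/7 = (-3 + I)/7 = -3/7 + I/7)
320 + Z(1/(3 + 3), -12)*N(23, o(0)) = 320 + (-3/7 + 1/(7*(3 + 3)))*(4*23) = 320 + (-3/7 + (1/7)/6)*92 = 320 + (-3/7 + (1/7)*(1/6))*92 = 320 + (-3/7 + 1/42)*92 = 320 - 17/42*92 = 320 - 782/21 = 5938/21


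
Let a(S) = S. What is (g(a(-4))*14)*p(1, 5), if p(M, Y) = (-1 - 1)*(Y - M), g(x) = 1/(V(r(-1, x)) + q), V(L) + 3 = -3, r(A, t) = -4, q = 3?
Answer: 112/3 ≈ 37.333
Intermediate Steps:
V(L) = -6 (V(L) = -3 - 3 = -6)
g(x) = -1/3 (g(x) = 1/(-6 + 3) = 1/(-3) = -1/3)
p(M, Y) = -2*Y + 2*M (p(M, Y) = -2*(Y - M) = -2*Y + 2*M)
(g(a(-4))*14)*p(1, 5) = (-1/3*14)*(-2*5 + 2*1) = -14*(-10 + 2)/3 = -14/3*(-8) = 112/3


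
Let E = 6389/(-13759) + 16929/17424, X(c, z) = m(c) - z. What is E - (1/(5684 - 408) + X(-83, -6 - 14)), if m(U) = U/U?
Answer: -65455899937/3194069296 ≈ -20.493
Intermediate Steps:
m(U) = 1
X(c, z) = 1 - z
E = 1228325/2421584 (E = 6389*(-1/13759) + 16929*(1/17424) = -6389/13759 + 171/176 = 1228325/2421584 ≈ 0.50724)
E - (1/(5684 - 408) + X(-83, -6 - 14)) = 1228325/2421584 - (1/(5684 - 408) + (1 - (-6 - 14))) = 1228325/2421584 - (1/5276 + (1 - 1*(-20))) = 1228325/2421584 - (1/5276 + (1 + 20)) = 1228325/2421584 - (1/5276 + 21) = 1228325/2421584 - 1*110797/5276 = 1228325/2421584 - 110797/5276 = -65455899937/3194069296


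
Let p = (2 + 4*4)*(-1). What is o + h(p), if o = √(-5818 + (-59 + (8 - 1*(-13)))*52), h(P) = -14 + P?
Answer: -32 + 3*I*√866 ≈ -32.0 + 88.284*I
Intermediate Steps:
p = -18 (p = (2 + 16)*(-1) = 18*(-1) = -18)
o = 3*I*√866 (o = √(-5818 + (-59 + (8 + 13))*52) = √(-5818 + (-59 + 21)*52) = √(-5818 - 38*52) = √(-5818 - 1976) = √(-7794) = 3*I*√866 ≈ 88.284*I)
o + h(p) = 3*I*√866 + (-14 - 18) = 3*I*√866 - 32 = -32 + 3*I*√866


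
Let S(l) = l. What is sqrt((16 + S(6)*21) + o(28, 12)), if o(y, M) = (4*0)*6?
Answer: sqrt(142) ≈ 11.916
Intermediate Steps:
o(y, M) = 0 (o(y, M) = 0*6 = 0)
sqrt((16 + S(6)*21) + o(28, 12)) = sqrt((16 + 6*21) + 0) = sqrt((16 + 126) + 0) = sqrt(142 + 0) = sqrt(142)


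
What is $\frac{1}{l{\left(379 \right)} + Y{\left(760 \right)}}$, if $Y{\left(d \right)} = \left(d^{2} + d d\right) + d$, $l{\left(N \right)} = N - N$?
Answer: $\frac{1}{1155960} \approx 8.6508 \cdot 10^{-7}$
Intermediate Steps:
$l{\left(N \right)} = 0$
$Y{\left(d \right)} = d + 2 d^{2}$ ($Y{\left(d \right)} = \left(d^{2} + d^{2}\right) + d = 2 d^{2} + d = d + 2 d^{2}$)
$\frac{1}{l{\left(379 \right)} + Y{\left(760 \right)}} = \frac{1}{0 + 760 \left(1 + 2 \cdot 760\right)} = \frac{1}{0 + 760 \left(1 + 1520\right)} = \frac{1}{0 + 760 \cdot 1521} = \frac{1}{0 + 1155960} = \frac{1}{1155960}$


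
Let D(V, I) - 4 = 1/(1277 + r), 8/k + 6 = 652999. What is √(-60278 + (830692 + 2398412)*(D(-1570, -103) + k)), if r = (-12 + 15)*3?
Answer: √2266917285123615684773026/419874499 ≈ 3585.9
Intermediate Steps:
r = 9 (r = 3*3 = 9)
k = 8/652993 (k = 8/(-6 + 652999) = 8/652993 ≈ 1.2251e-5)
D(V, I) = 5145/1286 (D(V, I) = 4 + 1/(1277 + 9) = 4 + 1/1286 = 5145/1286)
√(-60278 + (830692 + 2398412)*(D(-1570, -103) + k)) = √(-60278 + (830692 + 2398412)*(5145/1286 + 8/652993)) = √(-60278 + 3229104*(3359659273/839748998)) = √(-60278 + 5424344598540696/419874499) = √(5399035403489974/419874499) = √2266917285123615684773026/419874499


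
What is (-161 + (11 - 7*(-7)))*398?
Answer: -40198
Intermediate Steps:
(-161 + (11 - 7*(-7)))*398 = (-161 + (11 + 49))*398 = (-161 + 60)*398 = -101*398 = -40198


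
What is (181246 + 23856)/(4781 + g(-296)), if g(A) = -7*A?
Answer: 205102/6853 ≈ 29.929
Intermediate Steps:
(181246 + 23856)/(4781 + g(-296)) = (181246 + 23856)/(4781 - 7*(-296)) = 205102/(4781 + 2072) = 205102/6853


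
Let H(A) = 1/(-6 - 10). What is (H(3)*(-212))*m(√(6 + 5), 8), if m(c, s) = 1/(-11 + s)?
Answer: -53/12 ≈ -4.4167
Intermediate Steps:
H(A) = -1/16 (H(A) = 1/(-16) = -1/16)
(H(3)*(-212))*m(√(6 + 5), 8) = (-1/16*(-212))/(-11 + 8) = (53/4)/(-3) = (53/4)*(-⅓) = -53/12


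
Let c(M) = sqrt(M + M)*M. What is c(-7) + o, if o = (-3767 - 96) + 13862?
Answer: 9999 - 7*I*sqrt(14) ≈ 9999.0 - 26.192*I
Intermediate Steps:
o = 9999 (o = -3863 + 13862 = 9999)
c(M) = sqrt(2)*M**(3/2) (c(M) = sqrt(2*M)*M = (sqrt(2)*sqrt(M))*M = sqrt(2)*M**(3/2))
c(-7) + o = sqrt(2)*(-7)**(3/2) + 9999 = sqrt(2)*(-7*I*sqrt(7)) + 9999 = -7*I*sqrt(14) + 9999 = 9999 - 7*I*sqrt(14)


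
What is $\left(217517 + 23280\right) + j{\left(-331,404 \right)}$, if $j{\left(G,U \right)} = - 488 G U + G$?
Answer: $65497778$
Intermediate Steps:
$j{\left(G,U \right)} = G - 488 G U$ ($j{\left(G,U \right)} = - 488 G U + G = G - 488 G U$)
$\left(217517 + 23280\right) + j{\left(-331,404 \right)} = \left(217517 + 23280\right) - 331 \left(1 - 197152\right) = 240797 - 331 \left(1 - 197152\right) = 240797 - -65256981 = 240797 + 65256981 = 65497778$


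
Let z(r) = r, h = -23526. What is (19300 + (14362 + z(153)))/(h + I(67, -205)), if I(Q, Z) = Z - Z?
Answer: -33815/23526 ≈ -1.4373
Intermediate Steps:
I(Q, Z) = 0
(19300 + (14362 + z(153)))/(h + I(67, -205)) = (19300 + (14362 + 153))/(-23526 + 0) = (19300 + 14515)/(-23526) = 33815*(-1/23526) = -33815/23526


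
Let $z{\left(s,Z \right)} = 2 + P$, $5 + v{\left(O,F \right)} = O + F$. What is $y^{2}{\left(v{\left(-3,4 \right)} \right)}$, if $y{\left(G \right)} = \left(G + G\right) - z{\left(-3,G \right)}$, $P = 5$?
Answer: $225$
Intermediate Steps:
$v{\left(O,F \right)} = -5 + F + O$ ($v{\left(O,F \right)} = -5 + \left(O + F\right) = -5 + \left(F + O\right) = -5 + F + O$)
$z{\left(s,Z \right)} = 7$ ($z{\left(s,Z \right)} = 2 + 5 = 7$)
$y{\left(G \right)} = -7 + 2 G$ ($y{\left(G \right)} = \left(G + G\right) - 7 = 2 G - 7 = -7 + 2 G$)
$y^{2}{\left(v{\left(-3,4 \right)} \right)} = \left(-7 + 2 \left(-5 + 4 - 3\right)\right)^{2} = \left(-7 + 2 \left(-4\right)\right)^{2} = \left(-7 - 8\right)^{2} = \left(-15\right)^{2} = 225$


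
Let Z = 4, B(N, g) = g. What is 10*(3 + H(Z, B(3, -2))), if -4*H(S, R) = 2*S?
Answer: 10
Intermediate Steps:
H(S, R) = -S/2
10*(3 + H(Z, B(3, -2))) = 10*(3 - ½*4) = 10*(3 - 2) = 10*1 = 10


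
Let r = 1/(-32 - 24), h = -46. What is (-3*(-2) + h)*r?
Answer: 5/7 ≈ 0.71429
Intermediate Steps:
r = -1/56 (r = 1/(-56) = -1/56 ≈ -0.017857)
(-3*(-2) + h)*r = (-3*(-2) - 46)*(-1/56) = (6 - 46)*(-1/56) = -40*(-1/56) = 5/7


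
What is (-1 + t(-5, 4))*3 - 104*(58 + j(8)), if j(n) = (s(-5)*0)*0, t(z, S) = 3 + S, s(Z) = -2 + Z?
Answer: -6014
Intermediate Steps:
j(n) = 0 (j(n) = ((-2 - 5)*0)*0 = -7*0*0 = 0*0 = 0)
(-1 + t(-5, 4))*3 - 104*(58 + j(8)) = (-1 + (3 + 4))*3 - 104*(58 + 0) = (-1 + 7)*3 - 104*58 = 6*3 - 6032 = 18 - 6032 = -6014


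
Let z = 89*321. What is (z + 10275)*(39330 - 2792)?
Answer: 1419282072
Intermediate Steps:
z = 28569
(z + 10275)*(39330 - 2792) = (28569 + 10275)*(39330 - 2792) = 38844*36538 = 1419282072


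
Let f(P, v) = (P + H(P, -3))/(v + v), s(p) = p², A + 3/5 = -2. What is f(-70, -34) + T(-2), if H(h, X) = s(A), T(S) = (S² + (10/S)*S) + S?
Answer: 1293/100 ≈ 12.930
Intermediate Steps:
A = -13/5 (A = -⅗ - 2 = -13/5 ≈ -2.6000)
T(S) = 10 + S + S² (T(S) = (S² + 10) + S = (10 + S²) + S = 10 + S + S²)
H(h, X) = 169/25 (H(h, X) = (-13/5)² = 169/25)
f(P, v) = (169/25 + P)/(2*v) (f(P, v) = (P + 169/25)/(v + v) = (169/25 + P)/((2*v)) = (169/25 + P)*(1/(2*v)) = (169/25 + P)/(2*v))
f(-70, -34) + T(-2) = (1/50)*(169 + 25*(-70))/(-34) + (10 - 2 + (-2)²) = (1/50)*(-1/34)*(169 - 1750) + (10 - 2 + 4) = (1/50)*(-1/34)*(-1581) + 12 = 93/100 + 12 = 1293/100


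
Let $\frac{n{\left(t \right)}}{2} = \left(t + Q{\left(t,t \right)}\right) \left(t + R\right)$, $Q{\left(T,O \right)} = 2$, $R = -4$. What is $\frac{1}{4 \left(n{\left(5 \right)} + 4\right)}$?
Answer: $\frac{1}{72} \approx 0.013889$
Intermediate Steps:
$n{\left(t \right)} = 2 \left(-4 + t\right) \left(2 + t\right)$ ($n{\left(t \right)} = 2 \left(t + 2\right) \left(t - 4\right) = 2 \left(2 + t\right) \left(-4 + t\right) = 2 \left(-4 + t\right) \left(2 + t\right)$)
$\frac{1}{4 \left(n{\left(5 \right)} + 4\right)} = \frac{1}{4 \left(\left(-16 - 20 + 2 \cdot 5^{2}\right) + 4\right)} = \frac{1}{4 \left(\left(-16 - 20 + 2 \cdot 25\right) + 4\right)} = \frac{1}{4 \left(\left(-16 - 20 + 50\right) + 4\right)} = \frac{1}{4 \left(14 + 4\right)} = \frac{1}{4 \cdot 18} = \frac{1}{72}$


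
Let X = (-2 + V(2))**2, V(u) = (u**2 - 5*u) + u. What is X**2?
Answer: 1296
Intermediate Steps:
V(u) = u**2 - 4*u
X = 36 (X = (-2 + 2*(-4 + 2))**2 = (-2 + 2*(-2))**2 = (-2 - 4)**2 = (-6)**2 = 36)
X**2 = 36**2 = 1296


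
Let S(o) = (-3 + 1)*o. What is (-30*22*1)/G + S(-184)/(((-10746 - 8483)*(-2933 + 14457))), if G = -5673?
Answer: 12187550808/104759034359 ≈ 0.11634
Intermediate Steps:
S(o) = -2*o
(-30*22*1)/G + S(-184)/(((-10746 - 8483)*(-2933 + 14457))) = (-30*22*1)/(-5673) + (-2*(-184))/(((-10746 - 8483)*(-2933 + 14457))) = -660*1*(-1/5673) + 368/((-19229*11524)) = -660*(-1/5673) + 368/(-221594996) = 220/1891 + 368*(-1/221594996) = 220/1891 - 92/55398749 = 12187550808/104759034359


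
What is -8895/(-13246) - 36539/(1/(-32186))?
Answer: 15577882197379/13246 ≈ 1.1760e+9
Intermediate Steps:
-8895/(-13246) - 36539/(1/(-32186)) = -8895*(-1/13246) - 36539/(-1/32186) = 8895/13246 - 36539*(-32186) = 8895/13246 + 1176044254 = 15577882197379/13246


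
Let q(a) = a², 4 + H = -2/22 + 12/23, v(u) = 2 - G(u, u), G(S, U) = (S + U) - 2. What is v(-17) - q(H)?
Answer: 1616933/64009 ≈ 25.261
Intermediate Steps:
G(S, U) = -2 + S + U
v(u) = 4 - 2*u (v(u) = 2 - (-2 + u + u) = 2 - (-2 + 2*u) = 2 + (2 - 2*u) = 4 - 2*u)
H = -903/253 (H = -4 + (-2/22 + 12/23) = -4 + (-2*1/22 + 12*(1/23)) = -4 + (-1/11 + 12/23) = -4 + 109/253 = -903/253 ≈ -3.5692)
v(-17) - q(H) = (4 - 2*(-17)) - (-903/253)² = (4 + 34) - 1*815409/64009 = 38 - 815409/64009 = 1616933/64009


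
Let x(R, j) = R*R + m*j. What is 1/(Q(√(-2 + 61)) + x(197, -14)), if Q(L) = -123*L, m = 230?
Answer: 11863/421894770 + 41*√59/421894770 ≈ 2.8865e-5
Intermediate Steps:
x(R, j) = R² + 230*j (x(R, j) = R*R + 230*j = R² + 230*j)
1/(Q(√(-2 + 61)) + x(197, -14)) = 1/(-123*√(-2 + 61) + (197² + 230*(-14))) = 1/(-123*√59 + (38809 - 3220)) = 1/(-123*√59 + 35589) = 1/(35589 - 123*√59)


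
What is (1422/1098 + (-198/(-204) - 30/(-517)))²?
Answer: 6208085509609/1149737218564 ≈ 5.3996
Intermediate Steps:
(1422/1098 + (-198/(-204) - 30/(-517)))² = (1422*(1/1098) + (-198*(-1/204) - 30*(-1/517)))² = (79/61 + (33/34 + 30/517))² = (79/61 + 18081/17578)² = (2491603/1072258)² = 6208085509609/1149737218564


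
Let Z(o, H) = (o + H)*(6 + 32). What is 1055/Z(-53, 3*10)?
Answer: -1055/874 ≈ -1.2071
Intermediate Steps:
Z(o, H) = 38*H + 38*o (Z(o, H) = (H + o)*38 = 38*H + 38*o)
1055/Z(-53, 3*10) = 1055/(38*(3*10) + 38*(-53)) = 1055/(38*30 - 2014) = 1055/(1140 - 2014) = 1055/(-874) = 1055*(-1/874) = -1055/874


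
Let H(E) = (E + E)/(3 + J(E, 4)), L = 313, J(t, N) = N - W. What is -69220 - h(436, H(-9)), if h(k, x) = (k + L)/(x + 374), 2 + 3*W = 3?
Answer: -257021350/3713 ≈ -69222.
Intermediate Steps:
W = 1/3 (W = -2/3 + (1/3)*3 = -2/3 + 1 = 1/3 ≈ 0.33333)
J(t, N) = -1/3 + N (J(t, N) = N - 1*1/3 = N - 1/3 = -1/3 + N)
H(E) = 3*E/10 (H(E) = (E + E)/(3 + (-1/3 + 4)) = (2*E)/(3 + 11/3) = (2*E)/(20/3) = (2*E)*(3/20) = 3*E/10)
h(k, x) = (313 + k)/(374 + x) (h(k, x) = (k + 313)/(x + 374) = (313 + k)/(374 + x))
-69220 - h(436, H(-9)) = -69220 - (313 + 436)/(374 + (3/10)*(-9)) = -69220 - 749/(374 - 27/10) = -69220 - 749/3713/10 = -69220 - 10*749/3713 = -69220 - 1*7490/3713 = -69220 - 7490/3713 = -257021350/3713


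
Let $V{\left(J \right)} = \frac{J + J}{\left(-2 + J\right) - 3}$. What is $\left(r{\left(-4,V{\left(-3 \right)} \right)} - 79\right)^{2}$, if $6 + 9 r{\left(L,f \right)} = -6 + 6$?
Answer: $\frac{57121}{9} \approx 6346.8$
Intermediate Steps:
$V{\left(J \right)} = \frac{2 J}{-5 + J}$
$r{\left(L,f \right)} = - \frac{2}{3}$ ($r{\left(L,f \right)} = - \frac{2}{3} + \frac{-6 + 6}{9} = - \frac{2}{3} + \frac{1}{9} \cdot 0 = - \frac{2}{3} + 0 = - \frac{2}{3}$)
$\left(r{\left(-4,V{\left(-3 \right)} \right)} - 79\right)^{2} = \left(- \frac{2}{3} - 79\right)^{2} = \left(- \frac{239}{3}\right)^{2} = \frac{57121}{9}$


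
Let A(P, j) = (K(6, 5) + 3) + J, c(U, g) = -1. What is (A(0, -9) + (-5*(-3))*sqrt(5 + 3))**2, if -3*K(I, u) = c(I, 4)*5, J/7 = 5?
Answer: 30361/9 + 2380*sqrt(2) ≈ 6739.3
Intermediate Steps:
J = 35 (J = 7*5 = 35)
K(I, u) = 5/3 (K(I, u) = -(-1)*5/3 = -1/3*(-5) = 5/3)
A(P, j) = 119/3 (A(P, j) = (5/3 + 3) + 35 = 14/3 + 35 = 119/3)
(A(0, -9) + (-5*(-3))*sqrt(5 + 3))**2 = (119/3 + (-5*(-3))*sqrt(5 + 3))**2 = (119/3 + 15*sqrt(8))**2 = (119/3 + 15*(2*sqrt(2)))**2 = (119/3 + 30*sqrt(2))**2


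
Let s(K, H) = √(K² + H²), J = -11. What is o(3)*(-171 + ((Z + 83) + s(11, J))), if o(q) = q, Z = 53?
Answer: -105 + 33*√2 ≈ -58.331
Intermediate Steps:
s(K, H) = √(H² + K²)
o(3)*(-171 + ((Z + 83) + s(11, J))) = 3*(-171 + ((53 + 83) + √((-11)² + 11²))) = 3*(-171 + (136 + √(121 + 121))) = 3*(-171 + (136 + √242)) = 3*(-171 + (136 + 11*√2)) = 3*(-35 + 11*√2) = -105 + 33*√2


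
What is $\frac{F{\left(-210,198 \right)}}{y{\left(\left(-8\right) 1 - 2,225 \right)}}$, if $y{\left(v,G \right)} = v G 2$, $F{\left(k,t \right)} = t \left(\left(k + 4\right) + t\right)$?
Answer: $\frac{44}{125} \approx 0.352$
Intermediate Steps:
$F{\left(k,t \right)} = t \left(4 + k + t\right)$ ($F{\left(k,t \right)} = t \left(\left(4 + k\right) + t\right) = t \left(4 + k + t\right)$)
$y{\left(v,G \right)} = 2 G v$ ($y{\left(v,G \right)} = G v 2 = 2 G v$)
$\frac{F{\left(-210,198 \right)}}{y{\left(\left(-8\right) 1 - 2,225 \right)}} = \frac{198 \left(4 - 210 + 198\right)}{2 \cdot 225 \left(\left(-8\right) 1 - 2\right)} = \frac{198 \left(-8\right)}{2 \cdot 225 \left(-8 - 2\right)} = - \frac{1584}{2 \cdot 225 \left(-10\right)} = - \frac{1584}{-4500} = \left(-1584\right) \left(- \frac{1}{4500}\right) = \frac{44}{125}$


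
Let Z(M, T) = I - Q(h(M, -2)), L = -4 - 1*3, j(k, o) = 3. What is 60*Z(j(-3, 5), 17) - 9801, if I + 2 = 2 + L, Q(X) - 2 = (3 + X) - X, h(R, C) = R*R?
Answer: -10521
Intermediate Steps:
h(R, C) = R**2
Q(X) = 5 (Q(X) = 2 + ((3 + X) - X) = 2 + 3 = 5)
L = -7 (L = -4 - 3 = -7)
I = -7 (I = -2 + (2 - 7) = -2 - 5 = -7)
Z(M, T) = -12 (Z(M, T) = -7 - 1*5 = -7 - 5 = -12)
60*Z(j(-3, 5), 17) - 9801 = 60*(-12) - 9801 = -720 - 9801 = -10521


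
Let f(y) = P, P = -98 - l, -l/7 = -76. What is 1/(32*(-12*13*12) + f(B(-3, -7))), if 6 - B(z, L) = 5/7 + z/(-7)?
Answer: -1/60534 ≈ -1.6520e-5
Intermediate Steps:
l = 532 (l = -7*(-76) = 532)
B(z, L) = 37/7 + z/7 (B(z, L) = 6 - (5/7 + z/(-7)) = 6 - (5*(1/7) + z*(-1/7)) = 6 - (5/7 - z/7) = 6 + (-5/7 + z/7) = 37/7 + z/7)
P = -630 (P = -98 - 1*532 = -98 - 532 = -630)
f(y) = -630
1/(32*(-12*13*12) + f(B(-3, -7))) = 1/(32*(-12*13*12) - 630) = 1/(32*(-156*12) - 630) = 1/(32*(-1872) - 630) = 1/(-59904 - 630) = 1/(-60534) = -1/60534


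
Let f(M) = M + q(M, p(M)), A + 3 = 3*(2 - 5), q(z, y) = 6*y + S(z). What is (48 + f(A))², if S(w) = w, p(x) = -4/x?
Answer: 676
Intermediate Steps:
q(z, y) = z + 6*y (q(z, y) = 6*y + z = z + 6*y)
A = -12 (A = -3 + 3*(2 - 5) = -3 + 3*(-3) = -3 - 9 = -12)
f(M) = -24/M + 2*M (f(M) = M + (M + 6*(-4/M)) = M + (M - 24/M) = -24/M + 2*M)
(48 + f(A))² = (48 + (-24/(-12) + 2*(-12)))² = (48 + (-24*(-1/12) - 24))² = (48 + (2 - 24))² = (48 - 22)² = 26² = 676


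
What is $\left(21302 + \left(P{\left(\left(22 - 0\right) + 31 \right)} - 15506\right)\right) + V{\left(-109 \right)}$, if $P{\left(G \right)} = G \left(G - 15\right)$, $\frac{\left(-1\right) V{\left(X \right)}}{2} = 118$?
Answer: $7574$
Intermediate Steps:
$V{\left(X \right)} = -236$ ($V{\left(X \right)} = \left(-2\right) 118 = -236$)
$P{\left(G \right)} = G \left(-15 + G\right)$
$\left(21302 + \left(P{\left(\left(22 - 0\right) + 31 \right)} - 15506\right)\right) + V{\left(-109 \right)} = \left(21302 - \left(15506 - \left(\left(22 - 0\right) + 31\right) \left(-15 + \left(\left(22 - 0\right) + 31\right)\right)\right)\right) - 236 = \left(21302 - \left(15506 - \left(\left(22 + 0\right) + 31\right) \left(-15 + \left(\left(22 + 0\right) + 31\right)\right)\right)\right) - 236 = \left(21302 - \left(15506 - \left(22 + 31\right) \left(-15 + \left(22 + 31\right)\right)\right)\right) - 236 = \left(21302 - \left(15506 - 53 \left(-15 + 53\right)\right)\right) - 236 = \left(21302 + \left(53 \cdot 38 - 15506\right)\right) - 236 = \left(21302 + \left(2014 - 15506\right)\right) - 236 = \left(21302 - 13492\right) - 236 = 7810 - 236 = 7574$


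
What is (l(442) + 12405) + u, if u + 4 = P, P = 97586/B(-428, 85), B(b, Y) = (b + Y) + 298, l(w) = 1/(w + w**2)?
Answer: 90160634999/8811270 ≈ 10232.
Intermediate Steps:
B(b, Y) = 298 + Y + b (B(b, Y) = (Y + b) + 298 = 298 + Y + b)
P = -97586/45 (P = 97586/(298 + 85 - 428) = 97586/(-45) = 97586*(-1/45) = -97586/45 ≈ -2168.6)
u = -97766/45 (u = -4 - 97586/45 = -97766/45 ≈ -2172.6)
(l(442) + 12405) + u = (1/(442*(1 + 442)) + 12405) - 97766/45 = ((1/442)/443 + 12405) - 97766/45 = ((1/442)*(1/443) + 12405) - 97766/45 = (1/195806 + 12405) - 97766/45 = 2428973431/195806 - 97766/45 = 90160634999/8811270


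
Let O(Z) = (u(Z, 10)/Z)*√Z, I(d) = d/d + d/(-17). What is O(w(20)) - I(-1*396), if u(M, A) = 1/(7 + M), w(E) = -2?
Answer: -413/17 - I*√2/10 ≈ -24.294 - 0.14142*I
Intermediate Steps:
I(d) = 1 - d/17 (I(d) = 1 + d*(-1/17) = 1 - d/17)
O(Z) = 1/(√Z*(7 + Z)) (O(Z) = (1/((7 + Z)*Z))*√Z = (1/(Z*(7 + Z)))*√Z = 1/(√Z*(7 + Z)))
O(w(20)) - I(-1*396) = 1/(√(-2)*(7 - 2)) - (1 - (-1)*396/17) = -I*√2/2/5 - (1 - 1/17*(-396)) = -I*√2/2*(⅕) - (1 + 396/17) = -I*√2/10 - 1*413/17 = -I*√2/10 - 413/17 = -413/17 - I*√2/10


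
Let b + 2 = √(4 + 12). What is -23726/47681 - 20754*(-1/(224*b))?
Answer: 489471113/10680544 ≈ 45.828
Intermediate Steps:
b = 2 (b = -2 + √(4 + 12) = -2 + √16 = -2 + 4 = 2)
-23726/47681 - 20754*(-1/(224*b)) = -23726/47681 - 20754/((2*(-28))*8) = -23726*1/47681 - 20754/((-56*8)) = -23726/47681 - 20754/(-448) = -23726/47681 - 20754*(-1/448) = -23726/47681 + 10377/224 = 489471113/10680544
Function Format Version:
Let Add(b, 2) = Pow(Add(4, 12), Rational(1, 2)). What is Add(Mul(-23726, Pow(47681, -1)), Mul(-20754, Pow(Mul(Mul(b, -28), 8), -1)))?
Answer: Rational(489471113, 10680544) ≈ 45.828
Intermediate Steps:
b = 2 (b = Add(-2, Pow(Add(4, 12), Rational(1, 2))) = Add(-2, Pow(16, Rational(1, 2))) = Add(-2, 4) = 2)
Add(Mul(-23726, Pow(47681, -1)), Mul(-20754, Pow(Mul(Mul(b, -28), 8), -1))) = Add(Mul(-23726, Pow(47681, -1)), Mul(-20754, Pow(Mul(Mul(2, -28), 8), -1))) = Add(Mul(-23726, Rational(1, 47681)), Mul(-20754, Pow(Mul(-56, 8), -1))) = Add(Rational(-23726, 47681), Mul(-20754, Pow(-448, -1))) = Add(Rational(-23726, 47681), Mul(-20754, Rational(-1, 448))) = Add(Rational(-23726, 47681), Rational(10377, 224)) = Rational(489471113, 10680544)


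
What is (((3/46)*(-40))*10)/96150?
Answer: -4/14743 ≈ -0.00027132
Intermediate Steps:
(((3/46)*(-40))*10)/96150 = (((3*(1/46))*(-40))*10)*(1/96150) = (((3/46)*(-40))*10)*(1/96150) = -60/23*10*(1/96150) = -600/23*1/96150 = -4/14743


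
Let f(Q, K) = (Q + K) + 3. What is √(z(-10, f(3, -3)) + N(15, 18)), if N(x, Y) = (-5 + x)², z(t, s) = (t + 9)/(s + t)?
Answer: √4907/7 ≈ 10.007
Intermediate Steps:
f(Q, K) = 3 + K + Q (f(Q, K) = (K + Q) + 3 = 3 + K + Q)
z(t, s) = (9 + t)/(s + t)
√(z(-10, f(3, -3)) + N(15, 18)) = √((9 - 10)/((3 - 3 + 3) - 10) + (-5 + 15)²) = √(-1/(3 - 10) + 10²) = √(-1/(-7) + 100) = √(-⅐*(-1) + 100) = √(⅐ + 100) = √(701/7) = √4907/7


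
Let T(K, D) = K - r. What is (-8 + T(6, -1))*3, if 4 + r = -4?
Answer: 18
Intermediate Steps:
r = -8 (r = -4 - 4 = -8)
T(K, D) = 8 + K (T(K, D) = K - 1*(-8) = K + 8 = 8 + K)
(-8 + T(6, -1))*3 = (-8 + (8 + 6))*3 = (-8 + 14)*3 = 6*3 = 18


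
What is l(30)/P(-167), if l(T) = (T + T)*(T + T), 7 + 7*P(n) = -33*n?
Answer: 1575/344 ≈ 4.5785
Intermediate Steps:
P(n) = -1 - 33*n/7 (P(n) = -1 + (-33*n)/7 = -1 - 33*n/7)
l(T) = 4*T² (l(T) = (2*T)*(2*T) = 4*T²)
l(30)/P(-167) = (4*30²)/(-1 - 33/7*(-167)) = (4*900)/(-1 + 5511/7) = 3600/(5504/7) = 3600*(7/5504) = 1575/344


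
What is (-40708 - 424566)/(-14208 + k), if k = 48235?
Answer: -465274/34027 ≈ -13.674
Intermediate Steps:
(-40708 - 424566)/(-14208 + k) = (-40708 - 424566)/(-14208 + 48235) = -465274/34027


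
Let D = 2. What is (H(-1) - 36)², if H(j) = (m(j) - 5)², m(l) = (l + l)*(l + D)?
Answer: 169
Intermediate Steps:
m(l) = 2*l*(2 + l) (m(l) = (l + l)*(l + 2) = (2*l)*(2 + l) = 2*l*(2 + l))
H(j) = (-5 + 2*j*(2 + j))² (H(j) = (2*j*(2 + j) - 5)² = (-5 + 2*j*(2 + j))²)
(H(-1) - 36)² = ((-5 + 2*(-1)*(2 - 1))² - 36)² = ((-5 + 2*(-1)*1)² - 36)² = ((-5 - 2)² - 36)² = ((-7)² - 36)² = (49 - 36)² = 13² = 169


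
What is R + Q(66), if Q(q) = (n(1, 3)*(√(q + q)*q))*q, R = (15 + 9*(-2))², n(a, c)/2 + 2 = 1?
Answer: 9 - 17424*√33 ≈ -1.0008e+5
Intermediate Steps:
n(a, c) = -2 (n(a, c) = -4 + 2*1 = -4 + 2 = -2)
R = 9 (R = (15 - 18)² = (-3)² = 9)
Q(q) = -2*√2*q^(5/2) (Q(q) = (-2*√(q + q)*q)*q = (-2*√(2*q)*q)*q = (-2*√2*√q*q)*q = (-2*√2*q^(3/2))*q = -2*√2*q^(5/2))
R + Q(66) = 9 - 2*√2*66^(5/2) = 9 - 2*√2*4356*√66 = 9 - 17424*√33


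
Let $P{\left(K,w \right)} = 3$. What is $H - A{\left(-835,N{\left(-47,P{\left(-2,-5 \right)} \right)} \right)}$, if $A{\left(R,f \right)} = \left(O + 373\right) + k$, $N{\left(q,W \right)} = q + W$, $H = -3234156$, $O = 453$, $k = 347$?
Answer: $-3235329$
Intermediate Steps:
$N{\left(q,W \right)} = W + q$
$A{\left(R,f \right)} = 1173$ ($A{\left(R,f \right)} = \left(453 + 373\right) + 347 = 826 + 347 = 1173$)
$H - A{\left(-835,N{\left(-47,P{\left(-2,-5 \right)} \right)} \right)} = -3234156 - 1173 = -3235329$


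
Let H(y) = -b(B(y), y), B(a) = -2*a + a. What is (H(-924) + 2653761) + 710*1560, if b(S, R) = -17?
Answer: 3761378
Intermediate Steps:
B(a) = -a
H(y) = 17 (H(y) = -1*(-17) = 17)
(H(-924) + 2653761) + 710*1560 = (17 + 2653761) + 710*1560 = 2653778 + 1107600 = 3761378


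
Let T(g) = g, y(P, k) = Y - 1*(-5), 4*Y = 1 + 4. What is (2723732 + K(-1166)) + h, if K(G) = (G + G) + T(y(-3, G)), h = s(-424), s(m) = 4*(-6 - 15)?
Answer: 10885289/4 ≈ 2.7213e+6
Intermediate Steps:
Y = 5/4 (Y = (1 + 4)/4 = (¼)*5 = 5/4 ≈ 1.2500)
y(P, k) = 25/4 (y(P, k) = 5/4 - 1*(-5) = 5/4 + 5 = 25/4)
s(m) = -84 (s(m) = 4*(-21) = -84)
h = -84
K(G) = 25/4 + 2*G (K(G) = (G + G) + 25/4 = 2*G + 25/4 = 25/4 + 2*G)
(2723732 + K(-1166)) + h = (2723732 + (25/4 + 2*(-1166))) - 84 = (2723732 + (25/4 - 2332)) - 84 = (2723732 - 9303/4) - 84 = 10885625/4 - 84 = 10885289/4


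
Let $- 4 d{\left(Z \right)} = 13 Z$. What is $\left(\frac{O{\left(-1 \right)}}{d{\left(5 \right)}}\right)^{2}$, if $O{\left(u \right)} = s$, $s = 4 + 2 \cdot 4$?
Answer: $\frac{2304}{4225} \approx 0.54533$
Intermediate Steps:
$d{\left(Z \right)} = - \frac{13 Z}{4}$
$s = 12$ ($s = 4 + 8 = 12$)
$O{\left(u \right)} = 12$
$\left(\frac{O{\left(-1 \right)}}{d{\left(5 \right)}}\right)^{2} = \left(\frac{12}{\left(- \frac{13}{4}\right) 5}\right)^{2} = \left(\frac{12}{- \frac{65}{4}}\right)^{2} = \left(12 \left(- \frac{4}{65}\right)\right)^{2} = \left(- \frac{48}{65}\right)^{2} = \frac{2304}{4225}$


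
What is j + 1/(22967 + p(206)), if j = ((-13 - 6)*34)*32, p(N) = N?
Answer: -479032255/23173 ≈ -20672.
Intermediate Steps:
j = -20672 (j = -19*34*32 = -646*32 = -20672)
j + 1/(22967 + p(206)) = -20672 + 1/(22967 + 206) = -20672 + 1/23173 = -479032255/23173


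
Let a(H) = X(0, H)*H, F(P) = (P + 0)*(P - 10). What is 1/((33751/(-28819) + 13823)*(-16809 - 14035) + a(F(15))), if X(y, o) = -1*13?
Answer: -28819/12286158283909 ≈ -2.3456e-9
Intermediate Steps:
X(y, o) = -13
F(P) = P*(-10 + P)
a(H) = -13*H
1/((33751/(-28819) + 13823)*(-16809 - 14035) + a(F(15))) = 1/((33751/(-28819) + 13823)*(-16809 - 14035) - 195*(-10 + 15)) = 1/((33751*(-1/28819) + 13823)*(-30844) - 195*5) = 1/((-33751/28819 + 13823)*(-30844) - 13*75) = 1/((398331286/28819)*(-30844) - 975) = 1/(-12286130185384/28819 - 975) = 1/(-12286158283909/28819) = -28819/12286158283909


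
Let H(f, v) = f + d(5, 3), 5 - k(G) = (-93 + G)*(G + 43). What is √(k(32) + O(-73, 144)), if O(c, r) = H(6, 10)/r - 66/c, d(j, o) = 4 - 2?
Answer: √878829626/438 ≈ 67.683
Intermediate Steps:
k(G) = 5 - (-93 + G)*(43 + G) (k(G) = 5 - (-93 + G)*(G + 43) = 5 - (-93 + G)*(43 + G))
d(j, o) = 2
H(f, v) = 2 + f (H(f, v) = f + 2 = 2 + f)
O(c, r) = -66/c + 8/r (O(c, r) = (2 + 6)/r - 66/c = 8/r - 66/c = -66/c + 8/r)
√(k(32) + O(-73, 144)) = √((4004 - 1*32² + 50*32) + (-66/(-73) + 8/144)) = √((4004 - 1*1024 + 1600) + (-66*(-1/73) + 8*(1/144))) = √((4004 - 1024 + 1600) + (66/73 + 1/18)) = √(4580 + 1261/1314) = √(6019381/1314) = √878829626/438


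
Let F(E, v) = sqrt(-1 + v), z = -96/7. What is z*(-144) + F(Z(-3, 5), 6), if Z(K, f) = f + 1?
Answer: 13824/7 + sqrt(5) ≈ 1977.1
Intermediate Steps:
Z(K, f) = 1 + f
z = -96/7 (z = -96*1/7 = -96/7 ≈ -13.714)
z*(-144) + F(Z(-3, 5), 6) = -96/7*(-144) + sqrt(-1 + 6) = 13824/7 + sqrt(5)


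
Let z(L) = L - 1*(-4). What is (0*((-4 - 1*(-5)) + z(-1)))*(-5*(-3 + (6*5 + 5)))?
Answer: 0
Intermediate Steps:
z(L) = 4 + L (z(L) = L + 4 = 4 + L)
(0*((-4 - 1*(-5)) + z(-1)))*(-5*(-3 + (6*5 + 5))) = (0*((-4 - 1*(-5)) + (4 - 1)))*(-5*(-3 + (6*5 + 5))) = (0*((-4 + 5) + 3))*(-5*(-3 + (30 + 5))) = (0*(1 + 3))*(-5*(-3 + 35)) = (0*4)*(-5*32) = 0*(-160) = 0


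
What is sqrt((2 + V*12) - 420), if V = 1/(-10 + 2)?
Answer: I*sqrt(1678)/2 ≈ 20.482*I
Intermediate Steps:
V = -1/8 (V = 1/(-8) = -1/8 ≈ -0.12500)
sqrt((2 + V*12) - 420) = sqrt((2 - 1/8*12) - 420) = sqrt((2 - 3/2) - 420) = sqrt(1/2 - 420) = sqrt(-839/2) = I*sqrt(1678)/2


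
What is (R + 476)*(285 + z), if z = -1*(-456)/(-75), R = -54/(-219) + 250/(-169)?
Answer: 40842283492/308425 ≈ 1.3242e+5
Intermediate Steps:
R = -15208/12337 (R = -54*(-1/219) + 250*(-1/169) = 18/73 - 250/169 = -15208/12337 ≈ -1.2327)
z = -152/25 (z = 456*(-1/75) = -152/25 ≈ -6.0800)
(R + 476)*(285 + z) = (-15208/12337 + 476)*(285 - 152/25) = (5857204/12337)*(6973/25) = 40842283492/308425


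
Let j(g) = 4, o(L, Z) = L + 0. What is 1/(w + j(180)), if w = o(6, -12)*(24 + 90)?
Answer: 1/688 ≈ 0.0014535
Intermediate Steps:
o(L, Z) = L
w = 684 (w = 6*(24 + 90) = 6*114 = 684)
1/(w + j(180)) = 1/(684 + 4) = 1/688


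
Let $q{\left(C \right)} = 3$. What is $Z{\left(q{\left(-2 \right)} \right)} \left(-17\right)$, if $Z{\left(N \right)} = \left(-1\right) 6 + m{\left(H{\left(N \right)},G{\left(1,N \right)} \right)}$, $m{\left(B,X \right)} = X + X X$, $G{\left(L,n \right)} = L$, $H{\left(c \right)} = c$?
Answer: $68$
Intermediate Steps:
$m{\left(B,X \right)} = X + X^{2}$
$Z{\left(N \right)} = -4$ ($Z{\left(N \right)} = \left(-1\right) 6 + 1 \left(1 + 1\right) = -6 + 1 \cdot 2 = -6 + 2 = -4$)
$Z{\left(q{\left(-2 \right)} \right)} \left(-17\right) = \left(-4\right) \left(-17\right) = 68$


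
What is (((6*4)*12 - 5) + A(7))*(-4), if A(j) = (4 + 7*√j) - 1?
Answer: -1144 - 28*√7 ≈ -1218.1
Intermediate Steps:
A(j) = 3 + 7*√j
(((6*4)*12 - 5) + A(7))*(-4) = (((6*4)*12 - 5) + (3 + 7*√7))*(-4) = ((24*12 - 5) + (3 + 7*√7))*(-4) = ((288 - 5) + (3 + 7*√7))*(-4) = (283 + (3 + 7*√7))*(-4) = (286 + 7*√7)*(-4) = -1144 - 28*√7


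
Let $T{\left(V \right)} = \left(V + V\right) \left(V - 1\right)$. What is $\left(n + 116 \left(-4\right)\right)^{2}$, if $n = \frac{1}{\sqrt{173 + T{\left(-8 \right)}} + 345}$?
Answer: $\frac{\left(55080167 + \sqrt{317}\right)^{2}}{14091589264} \approx 2.1529 \cdot 10^{5}$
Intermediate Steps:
$T{\left(V \right)} = 2 V \left(-1 + V\right)$
$n = \frac{1}{345 + \sqrt{317}}$ ($n = \frac{1}{\sqrt{173 + 2 \left(-8\right) \left(-1 - 8\right)} + 345} = \frac{1}{\sqrt{173 + 2 \left(-8\right) \left(-9\right)} + 345} = \frac{1}{\sqrt{173 + 144} + 345} = \frac{1}{\sqrt{317} + 345} = \frac{1}{345 + \sqrt{317}} \approx 0.0027563$)
$\left(n + 116 \left(-4\right)\right)^{2} = \left(\left(\frac{345}{118708} - \frac{\sqrt{317}}{118708}\right) + 116 \left(-4\right)\right)^{2} = \left(\left(\frac{345}{118708} - \frac{\sqrt{317}}{118708}\right) - 464\right)^{2} = \left(- \frac{55080167}{118708} - \frac{\sqrt{317}}{118708}\right)^{2}$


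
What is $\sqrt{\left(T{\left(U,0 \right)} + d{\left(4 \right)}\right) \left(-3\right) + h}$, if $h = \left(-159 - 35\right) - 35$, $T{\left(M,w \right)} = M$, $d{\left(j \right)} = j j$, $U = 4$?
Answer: $17 i \approx 17.0 i$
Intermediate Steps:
$d{\left(j \right)} = j^{2}$
$h = -229$ ($h = -194 - 35 = -229$)
$\sqrt{\left(T{\left(U,0 \right)} + d{\left(4 \right)}\right) \left(-3\right) + h} = \sqrt{\left(4 + 4^{2}\right) \left(-3\right) - 229} = \sqrt{\left(4 + 16\right) \left(-3\right) - 229} = \sqrt{20 \left(-3\right) - 229} = \sqrt{-60 - 229} = \sqrt{-289} = 17 i$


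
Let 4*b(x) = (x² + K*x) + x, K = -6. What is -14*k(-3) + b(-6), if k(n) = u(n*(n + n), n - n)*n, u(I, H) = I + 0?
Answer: 1545/2 ≈ 772.50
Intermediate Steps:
u(I, H) = I
b(x) = -5*x/4 + x²/4 (b(x) = ((x² - 6*x) + x)/4 = (x² - 5*x)/4 = -5*x/4 + x²/4)
k(n) = 2*n³ (k(n) = (n*(n + n))*n = (n*(2*n))*n = (2*n²)*n = 2*n³)
-14*k(-3) + b(-6) = -28*(-3)³ + (¼)*(-6)*(-5 - 6) = -28*(-27) + (¼)*(-6)*(-11) = -14*(-54) + 33/2 = 756 + 33/2 = 1545/2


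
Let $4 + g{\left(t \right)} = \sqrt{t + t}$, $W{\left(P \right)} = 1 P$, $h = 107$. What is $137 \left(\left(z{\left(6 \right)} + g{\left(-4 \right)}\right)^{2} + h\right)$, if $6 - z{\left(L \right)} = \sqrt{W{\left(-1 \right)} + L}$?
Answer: $14659 + 137 \left(2 - \sqrt{5} + 2 i \sqrt{2}\right)^{2} \approx 13571.0 - 182.95 i$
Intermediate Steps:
$W{\left(P \right)} = P$
$z{\left(L \right)} = 6 - \sqrt{-1 + L}$
$g{\left(t \right)} = -4 + \sqrt{2} \sqrt{t}$ ($g{\left(t \right)} = -4 + \sqrt{t + t} = -4 + \sqrt{2 t} = -4 + \sqrt{2} \sqrt{t}$)
$137 \left(\left(z{\left(6 \right)} + g{\left(-4 \right)}\right)^{2} + h\right) = 137 \left(\left(\left(6 - \sqrt{-1 + 6}\right) - \left(4 - \sqrt{2} \sqrt{-4}\right)\right)^{2} + 107\right) = 137 \left(\left(\left(6 - \sqrt{5}\right) - \left(4 - \sqrt{2} \cdot 2 i\right)\right)^{2} + 107\right) = 137 \left(\left(\left(6 - \sqrt{5}\right) - \left(4 - 2 i \sqrt{2}\right)\right)^{2} + 107\right) = 137 \left(\left(2 - \sqrt{5} + 2 i \sqrt{2}\right)^{2} + 107\right) = 137 \left(107 + \left(2 - \sqrt{5} + 2 i \sqrt{2}\right)^{2}\right) = 14659 + 137 \left(2 - \sqrt{5} + 2 i \sqrt{2}\right)^{2}$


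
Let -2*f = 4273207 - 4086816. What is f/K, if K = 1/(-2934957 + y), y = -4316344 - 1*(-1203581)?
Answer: 563620289260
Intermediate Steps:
y = -3112763 (y = -4316344 + 1203581 = -3112763)
K = -1/6047720 (K = 1/(-2934957 - 3112763) = 1/(-6047720) = -1/6047720 ≈ -1.6535e-7)
f = -186391/2 (f = -(4273207 - 4086816)/2 = -½*186391 = -186391/2 ≈ -93196.)
f/K = -186391/(2*(-1/6047720)) = -186391/2*(-6047720) = 563620289260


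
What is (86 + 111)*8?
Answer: 1576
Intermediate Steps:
(86 + 111)*8 = 197*8 = 1576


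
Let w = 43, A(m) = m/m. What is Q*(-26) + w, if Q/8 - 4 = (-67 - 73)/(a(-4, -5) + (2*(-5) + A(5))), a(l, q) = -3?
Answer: -9647/3 ≈ -3215.7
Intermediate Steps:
A(m) = 1
Q = 376/3 (Q = 32 + 8*((-67 - 73)/(-3 + (2*(-5) + 1))) = 32 + 8*(-140/(-3 + (-10 + 1))) = 32 + 8*(-140/(-3 - 9)) = 32 + 8*(-140/(-12)) = 32 + 8*(-140*(-1/12)) = 32 + 8*(35/3) = 32 + 280/3 = 376/3 ≈ 125.33)
Q*(-26) + w = (376/3)*(-26) + 43 = -9776/3 + 43 = -9647/3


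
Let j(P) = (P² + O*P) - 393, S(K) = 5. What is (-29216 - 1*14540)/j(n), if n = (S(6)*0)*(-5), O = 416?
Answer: 43756/393 ≈ 111.34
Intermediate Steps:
n = 0 (n = (5*0)*(-5) = 0*(-5) = 0)
j(P) = -393 + P² + 416*P (j(P) = (P² + 416*P) - 393 = -393 + P² + 416*P)
(-29216 - 1*14540)/j(n) = (-29216 - 1*14540)/(-393 + 0² + 416*0) = (-29216 - 14540)/(-393 + 0 + 0) = -43756/(-393) = -43756*(-1/393) = 43756/393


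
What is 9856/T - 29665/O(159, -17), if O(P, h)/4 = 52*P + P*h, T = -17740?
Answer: -37282583/19744620 ≈ -1.8882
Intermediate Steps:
O(P, h) = 208*P + 4*P*h (O(P, h) = 4*(52*P + P*h) = 208*P + 4*P*h)
9856/T - 29665/O(159, -17) = 9856/(-17740) - 29665*1/(636*(52 - 17)) = 9856*(-1/17740) - 29665/(4*159*35) = -2464/4435 - 29665/22260 = -2464/4435 - 29665*1/22260 = -2464/4435 - 5933/4452 = -37282583/19744620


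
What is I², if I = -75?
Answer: 5625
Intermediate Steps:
I² = (-75)² = 5625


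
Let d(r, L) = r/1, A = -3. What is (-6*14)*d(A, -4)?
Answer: 252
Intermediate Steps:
d(r, L) = r (d(r, L) = r*1 = r)
(-6*14)*d(A, -4) = -6*14*(-3) = -84*(-3) = 252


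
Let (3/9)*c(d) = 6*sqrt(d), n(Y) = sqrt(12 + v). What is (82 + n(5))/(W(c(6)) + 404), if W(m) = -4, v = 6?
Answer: 41/200 + 3*sqrt(2)/400 ≈ 0.21561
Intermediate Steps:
n(Y) = 3*sqrt(2) (n(Y) = sqrt(12 + 6) = sqrt(18) = 3*sqrt(2))
c(d) = 18*sqrt(d) (c(d) = 3*(6*sqrt(d)) = 18*sqrt(d))
(82 + n(5))/(W(c(6)) + 404) = (82 + 3*sqrt(2))/(-4 + 404) = (82 + 3*sqrt(2))/400 = (82 + 3*sqrt(2))*(1/400) = 41/200 + 3*sqrt(2)/400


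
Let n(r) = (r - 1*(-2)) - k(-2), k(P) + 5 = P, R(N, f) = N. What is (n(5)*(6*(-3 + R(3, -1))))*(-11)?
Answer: 0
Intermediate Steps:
k(P) = -5 + P
n(r) = 9 + r (n(r) = (r - 1*(-2)) - (-5 - 2) = (r + 2) - 1*(-7) = (2 + r) + 7 = 9 + r)
(n(5)*(6*(-3 + R(3, -1))))*(-11) = ((9 + 5)*(6*(-3 + 3)))*(-11) = (14*(6*0))*(-11) = (14*0)*(-11) = 0*(-11) = 0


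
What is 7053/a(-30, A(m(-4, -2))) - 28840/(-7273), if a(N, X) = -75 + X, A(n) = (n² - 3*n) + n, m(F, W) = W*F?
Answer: -2405609/9351 ≈ -257.26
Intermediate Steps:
m(F, W) = F*W
A(n) = n² - 2*n
7053/a(-30, A(m(-4, -2))) - 28840/(-7273) = 7053/(-75 + (-4*(-2))*(-2 - 4*(-2))) - 28840/(-7273) = 7053/(-75 + 8*(-2 + 8)) - 28840*(-1/7273) = 7053/(-75 + 8*6) + 4120/1039 = 7053/(-75 + 48) + 4120/1039 = 7053/(-27) + 4120/1039 = 7053*(-1/27) + 4120/1039 = -2351/9 + 4120/1039 = -2405609/9351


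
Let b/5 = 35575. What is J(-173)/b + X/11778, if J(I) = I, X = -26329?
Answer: -4685308469/2095011750 ≈ -2.2364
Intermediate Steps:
b = 177875 (b = 5*35575 = 177875)
J(-173)/b + X/11778 = -173/177875 - 26329/11778 = -4685308469/2095011750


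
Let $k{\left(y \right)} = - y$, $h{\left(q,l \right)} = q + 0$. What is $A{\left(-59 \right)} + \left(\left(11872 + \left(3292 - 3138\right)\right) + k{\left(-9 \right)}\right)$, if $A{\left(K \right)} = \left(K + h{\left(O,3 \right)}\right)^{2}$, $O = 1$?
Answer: $15399$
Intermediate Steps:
$h{\left(q,l \right)} = q$
$A{\left(K \right)} = \left(1 + K\right)^{2}$ ($A{\left(K \right)} = \left(K + 1\right)^{2} = \left(1 + K\right)^{2}$)
$A{\left(-59 \right)} + \left(\left(11872 + \left(3292 - 3138\right)\right) + k{\left(-9 \right)}\right) = \left(1 - 59\right)^{2} + \left(\left(11872 + \left(3292 - 3138\right)\right) - -9\right) = \left(-58\right)^{2} + \left(\left(11872 + \left(3292 - 3138\right)\right) + 9\right) = 3364 + \left(\left(11872 + 154\right) + 9\right) = 3364 + \left(12026 + 9\right) = 3364 + 12035 = 15399$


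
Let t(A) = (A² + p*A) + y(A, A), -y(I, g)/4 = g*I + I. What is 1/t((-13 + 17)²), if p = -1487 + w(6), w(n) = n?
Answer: -1/24528 ≈ -4.0770e-5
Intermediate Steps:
y(I, g) = -4*I - 4*I*g (y(I, g) = -4*(g*I + I) = -4*(I*g + I) = -4*(I + I*g) = -4*I - 4*I*g)
p = -1481 (p = -1487 + 6 = -1481)
t(A) = A² - 1481*A - 4*A*(1 + A) (t(A) = (A² - 1481*A) - 4*A*(1 + A) = A² - 1481*A - 4*A*(1 + A))
1/t((-13 + 17)²) = 1/(3*(-13 + 17)²*(-495 - (-13 + 17)²)) = 1/(3*4²*(-495 - 1*4²)) = 1/(3*16*(-495 - 1*16)) = 1/(3*16*(-495 - 16)) = 1/(3*16*(-511)) = 1/(-24528) = -1/24528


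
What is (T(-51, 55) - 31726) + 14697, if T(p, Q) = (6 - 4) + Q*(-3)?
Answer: -17192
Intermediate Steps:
T(p, Q) = 2 - 3*Q
(T(-51, 55) - 31726) + 14697 = ((2 - 3*55) - 31726) + 14697 = ((2 - 165) - 31726) + 14697 = (-163 - 31726) + 14697 = -31889 + 14697 = -17192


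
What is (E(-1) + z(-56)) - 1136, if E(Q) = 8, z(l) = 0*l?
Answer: -1128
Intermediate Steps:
z(l) = 0
(E(-1) + z(-56)) - 1136 = (8 + 0) - 1136 = 8 - 1136 = -1128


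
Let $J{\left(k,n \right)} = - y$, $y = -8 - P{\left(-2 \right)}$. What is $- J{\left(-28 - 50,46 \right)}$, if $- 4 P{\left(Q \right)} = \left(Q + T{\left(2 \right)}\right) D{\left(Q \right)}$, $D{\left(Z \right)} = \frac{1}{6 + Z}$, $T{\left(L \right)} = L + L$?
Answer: $- \frac{63}{8} \approx -7.875$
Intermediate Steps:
$T{\left(L \right)} = 2 L$
$P{\left(Q \right)} = - \frac{4 + Q}{4 \left(6 + Q\right)}$ ($P{\left(Q \right)} = - \frac{\left(Q + 2 \cdot 2\right) \frac{1}{6 + Q}}{4} = - \frac{\left(Q + 4\right) \frac{1}{6 + Q}}{4} = - \frac{\left(4 + Q\right) \frac{1}{6 + Q}}{4} = - \frac{\frac{1}{6 + Q} \left(4 + Q\right)}{4} = - \frac{4 + Q}{4 \left(6 + Q\right)}$)
$y = - \frac{63}{8}$ ($y = -8 - \frac{-4 - -2}{4 \left(6 - 2\right)} = -8 - \frac{-4 + 2}{4 \cdot 4} = -8 - \frac{1}{4} \cdot \frac{1}{4} \left(-2\right) = -8 - - \frac{1}{8} = -8 + \frac{1}{8} = - \frac{63}{8} \approx -7.875$)
$J{\left(k,n \right)} = \frac{63}{8}$ ($J{\left(k,n \right)} = \left(-1\right) \left(- \frac{63}{8}\right) = \frac{63}{8}$)
$- J{\left(-28 - 50,46 \right)} = \left(-1\right) \frac{63}{8} = - \frac{63}{8}$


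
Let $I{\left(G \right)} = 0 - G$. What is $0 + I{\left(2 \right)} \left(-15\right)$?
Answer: $30$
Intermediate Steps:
$I{\left(G \right)} = - G$
$0 + I{\left(2 \right)} \left(-15\right) = 0 + \left(-1\right) 2 \left(-15\right) = 0 - -30 = 0 + 30 = 30$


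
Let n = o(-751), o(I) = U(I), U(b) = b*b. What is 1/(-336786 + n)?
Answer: 1/227215 ≈ 4.4011e-6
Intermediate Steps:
U(b) = b**2
o(I) = I**2
n = 564001 (n = (-751)**2 = 564001)
1/(-336786 + n) = 1/(-336786 + 564001) = 1/227215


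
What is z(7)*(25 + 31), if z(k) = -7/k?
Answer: -56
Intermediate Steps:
z(7)*(25 + 31) = (-7/7)*(25 + 31) = -7*⅐*56 = -1*56 = -56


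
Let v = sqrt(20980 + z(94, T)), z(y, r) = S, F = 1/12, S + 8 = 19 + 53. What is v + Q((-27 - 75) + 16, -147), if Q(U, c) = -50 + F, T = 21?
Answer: -599/12 + 2*sqrt(5261) ≈ 95.149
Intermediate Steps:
S = 64 (S = -8 + (19 + 53) = -8 + 72 = 64)
F = 1/12 ≈ 0.083333
z(y, r) = 64
Q(U, c) = -599/12 (Q(U, c) = -50 + 1/12 = -599/12)
v = 2*sqrt(5261) (v = sqrt(20980 + 64) = sqrt(21044) = 2*sqrt(5261) ≈ 145.07)
v + Q((-27 - 75) + 16, -147) = 2*sqrt(5261) - 599/12 = -599/12 + 2*sqrt(5261)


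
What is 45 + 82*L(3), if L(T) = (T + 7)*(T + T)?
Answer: 4965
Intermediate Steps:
L(T) = 2*T*(7 + T) (L(T) = (7 + T)*(2*T) = 2*T*(7 + T))
45 + 82*L(3) = 45 + 82*(2*3*(7 + 3)) = 45 + 82*(2*3*10) = 45 + 82*60 = 45 + 4920 = 4965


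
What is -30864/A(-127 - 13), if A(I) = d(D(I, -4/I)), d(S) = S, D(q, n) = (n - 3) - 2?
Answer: 180040/29 ≈ 6208.3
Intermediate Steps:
D(q, n) = -5 + n (D(q, n) = (-3 + n) - 2 = -5 + n)
A(I) = -5 - 4/I
-30864/A(-127 - 13) = -30864/(-5 - 4/(-127 - 13)) = -30864/(-5 - 4/(-140)) = -30864/(-5 - 4*(-1/140)) = -30864/(-5 + 1/35) = -30864/(-174/35) = -30864*(-35/174) = 180040/29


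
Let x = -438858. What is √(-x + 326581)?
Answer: √765439 ≈ 874.89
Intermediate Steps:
√(-x + 326581) = √(-1*(-438858) + 326581) = √(438858 + 326581) = √765439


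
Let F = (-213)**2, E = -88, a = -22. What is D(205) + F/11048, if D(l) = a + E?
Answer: -1169911/11048 ≈ -105.89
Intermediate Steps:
D(l) = -110 (D(l) = -22 - 88 = -110)
F = 45369
D(205) + F/11048 = -110 + 45369/11048 = -1169911/11048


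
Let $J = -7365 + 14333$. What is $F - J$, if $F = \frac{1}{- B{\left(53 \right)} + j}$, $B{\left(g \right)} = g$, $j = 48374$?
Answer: $- \frac{336700727}{48321} \approx -6968.0$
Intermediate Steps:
$F = \frac{1}{48321}$ ($F = \frac{1}{\left(-1\right) 53 + 48374} = \frac{1}{-53 + 48374} = \frac{1}{48321} \approx 2.0695 \cdot 10^{-5}$)
$J = 6968$
$F - J = \frac{1}{48321} - 6968 = - \frac{336700727}{48321}$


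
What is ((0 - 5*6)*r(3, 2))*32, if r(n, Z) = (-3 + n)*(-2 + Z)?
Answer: 0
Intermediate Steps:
((0 - 5*6)*r(3, 2))*32 = ((0 - 5*6)*(6 - 3*2 - 2*3 + 2*3))*32 = ((0 - 30)*(6 - 6 - 6 + 6))*32 = -30*0*32 = 0*32 = 0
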